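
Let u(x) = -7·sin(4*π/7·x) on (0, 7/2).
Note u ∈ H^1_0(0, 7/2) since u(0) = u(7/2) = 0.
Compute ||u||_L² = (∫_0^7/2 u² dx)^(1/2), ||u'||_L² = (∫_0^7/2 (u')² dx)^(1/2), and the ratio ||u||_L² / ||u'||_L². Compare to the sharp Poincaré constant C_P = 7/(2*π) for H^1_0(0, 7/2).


||u||_L² / ||u'||_L² = 7/(4*π) < C_P = 7/(2*π).

u(x) = -7·sin(4*π/7·x), so u'(x) = -4*π*cos(4*π*x/7).
Writing u(x) = A·sin(kπx/L) with A = -7 and k = 2, use ∫_0^L sin²(kπx/L) dx = L/2 and ∫_0^L cos²(kπx/L) dx = L/2.
u² = 49·sin²(4*π/7·x) and (u')² = 16*π^2·cos²(4*π/7·x), and each of sin², cos² integrates to L/2 = 7/4 over (0, 7/2).
∫_0^7/2 u² dx = 343/4, so ||u||_L² = 7*sqrt(7)/2.
∫_0^7/2 (u')² dx = 28*π^2, so ||u'||_L² = 2*sqrt(7)*π.
Ratio ||u||_L² / ||u'||_L² = 7/(4*π).
Sharp Poincaré constant on H^1_0(0, 7/2) is C_P = L/π = 7/(2*π), achieved by sin(2*π/7·x).
This is the k = 2 harmonic; the ratio L/(kπ) is strictly less than C_P = L/π, consistent with the sharp inequality ||u||_L² ≤ C_P ||u'||_L².


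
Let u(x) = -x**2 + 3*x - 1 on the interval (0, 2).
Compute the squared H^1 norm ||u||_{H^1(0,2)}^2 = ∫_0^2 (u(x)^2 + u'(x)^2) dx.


||u||_{H^1}^2 = 32/5

The H^1 norm (squared) on an interval (0, L) is
  ||u||_{H^1}^2 = ∫_0^L u(x)^2 dx + ∫_0^L u'(x)^2 dx.
Compute u'(x) = 3 - 2*x.
Then u(x)^2 = x**4 - 6*x**3 + 11*x**2 - 6*x + 1 and u'(x)^2 = 4*x**2 - 12*x + 9.
Integrate each monomial from 0 to 2 using ∫_0^2 c·x^n dx = c·2^(n+1)/(n+1):
  ∫_0^2 u(x)^2 dx = ∫_0^2 (x^4 - 6*x^3 + 11*x^2 - 6*x + 1) dx. Term by term:
    ∫_0^2 x^4 dx = 32/5;  ∫_0^2 -6*x^3 dx = -24;  ∫_0^2 11*x^2 dx = 88/3;
    ∫_0^2 -6*x dx = -12;  ∫_0^2 1 dx = 2.
  Sum: 32/5 − 24 + 88/3 − 12 + 2 = 26/15.
  ∫_0^2 u'(x)^2 dx = ∫_0^2 (4*x^2 - 12*x + 9) dx. Term by term:
    ∫_0^2 4*x^2 dx = 32/3;  ∫_0^2 -12*x dx = -24;  ∫_0^2 9 dx = 18.
  Sum: 32/3 − 24 + 18 = 14/3.
Adding: ||u||_{H^1}^2 = 26/15 + 14/3 = 32/5.


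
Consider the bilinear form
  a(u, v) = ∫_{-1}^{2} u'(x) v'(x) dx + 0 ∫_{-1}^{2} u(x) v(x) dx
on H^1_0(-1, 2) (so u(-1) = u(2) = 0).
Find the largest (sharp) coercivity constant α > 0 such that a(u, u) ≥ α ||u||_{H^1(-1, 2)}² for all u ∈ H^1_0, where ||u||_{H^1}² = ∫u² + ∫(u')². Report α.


α = π^2/(9 + π^2)

Coercivity of a(·,·) on H^1_0(-1, 2) means a(u, u) ≥ α ||u||_{H^1}² for every u ∈ H^1_0.
The interval has length L = 3, and Poincaré/coercivity depend only on L. Here a(u, u) = ∫(u')² + (0)·∫u².
Here c = 0, so a(u,u) = ∫(u')² alone. The condition a(u,u) ≥ α||u||_{H^1}² reads (1−α)∫(u')² ≥ (α−c)∫u². Any admissible α is ≤ 1 (rapidly oscillating u have ∫u²/∫(u')² → 0), and α = 1 would force 0 ≥ (1−c)∫u², impossible since c < 1; so 1−α > 0. By the sharp Poincaré inequality on H^1_0 of an interval of length L, ∫(u')² ≥ (π/L)²∫u² with equality for the first sine mode sin(π(x−x₀)/L) (x₀ the left endpoint), so the inequality holds for all u iff (1−α)(π/L)² ≥ α − c, i.e. α ≤ ((π/L)² + c)/((π/L)² + 1) = (1 + c(L/π)²)/(1 + (L/π)²). (Direct route, valid since c ≤ 0: Poincaré gives c∫u² ≥ c(L/π)²∫(u')², so a(u,u) ≥ (1 + c(L/π)²)∫(u')², while ||u||_{H^1}² ≤ (1 + (L/π)²)∫(u')²; dividing yields the same α.) With (π/L)² = π^2/9 and c = 0, the largest admissible constant is α = ((π/L)² + c)/((π/L)² + 1).
Simplifying, α = π^2/(9 + π^2).


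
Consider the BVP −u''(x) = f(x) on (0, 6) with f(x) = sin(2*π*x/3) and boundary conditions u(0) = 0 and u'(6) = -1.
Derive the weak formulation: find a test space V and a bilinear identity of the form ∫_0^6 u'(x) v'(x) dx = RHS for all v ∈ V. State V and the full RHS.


V = {v ∈ H^1(0, 6) : v(0) = 0} (test functions vanish at x = 0 where u is specified); weak form: ∫_0^6 u'v' dx = ∫_0^6 (sin(2*π*x/3)) v dx − v(6) for all v ∈ V.

Multiply both sides by a test function v and integrate from 0 to 6:
  ∫_0^6 −u''(x) v(x) dx = ∫_0^6 f(x) v(x) dx.
Integrate the LHS by parts once:
  ∫_0^6 −u'' v dx = −[u'(x) v(x)]_0^6 + ∫_0^6 u'(x) v'(x) dx.
Thus ∫_0^6 u'(x) v'(x) dx = ∫_0^6 f(x) v(x) dx + [u'(x) v(x)]_0^6.
Choose V so that boundary terms are either known or forced to vanish.
Mixed BC: u(0) = 0 (Dirichlet) and u'(6) = -1 (Neumann). Define V = {v ∈ H^1(0, 6) : v(0) = 0}. Then [u' v]_0^6 = u'(6)·v(6) − u'(0)·0 = − v(6).
Weak formulation: find u (satisfying any essential BC) such that ∫_0^6 u'(x) v'(x) dx = ∫_0^6 f v dx − v(6) for all v ∈ V (Dirichlet at 0 absorbed into V; Neumann datum at x = 6 contributes the boundary term).
Substituting f(x) = sin(2*π*x/3), the right-hand side is ∫_0^6 (sin(2*π*x/3)) v dx − v(6).


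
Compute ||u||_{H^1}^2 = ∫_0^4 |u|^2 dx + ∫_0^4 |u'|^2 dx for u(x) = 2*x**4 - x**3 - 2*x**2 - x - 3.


||u||_{H^1}^2 = 54792008/315

The H^1 norm (squared) on an interval (0, L) is
  ||u||_{H^1}^2 = ∫_0^L u(x)^2 dx + ∫_0^L u'(x)^2 dx.
Compute u'(x) = 8*x**3 - 3*x**2 - 4*x - 1.
Then u(x)^2 = 4*x**8 - 4*x**7 - 7*x**6 - 6*x**4 + 10*x**3 + 13*x**2 + 6*x + 9 and u'(x)^2 = 64*x**6 - 48*x**5 - 55*x**4 + 8*x**3 + 22*x**2 + 8*x + 1.
Integrate each monomial from 0 to 4 using ∫_0^4 c·x^n dx = c·4^(n+1)/(n+1):
  ∫_0^4 u(x)^2 dx = ∫_0^4 (4*x^8 - 4*x^7 - 7*x^6 - 6*x^4 + 10*x^3 + 13*x^2 + 6*x + 9) dx. Term by term:
    ∫_0^4 4*x^8 dx = 1048576/9;  ∫_0^4 -4*x^7 dx = -32768;  ∫_0^4 -7*x^6 dx = -16384;
    ∫_0^4 -6*x^4 dx = -6144/5;  ∫_0^4 10*x^3 dx = 640;  ∫_0^4 13*x^2 dx = 832/3;
    ∫_0^4 6*x dx = 48;  ∫_0^4 9 dx = 36.
  Sum: 1048576/9 − 32768 − 16384 − 6144/5 + 640 + 832/3 + 48 + 36 = 3020804/45.
  ∫_0^4 u'(x)^2 dx = ∫_0^4 (64*x^6 - 48*x^5 - 55*x^4 + 8*x^3 + 22*x^2 + 8*x + 1) dx. Term by term:
    ∫_0^4 64*x^6 dx = 1048576/7;  ∫_0^4 -48*x^5 dx = -32768;  ∫_0^4 -55*x^4 dx = -11264;
    ∫_0^4 8*x^3 dx = 512;  ∫_0^4 22*x^2 dx = 1408/3;  ∫_0^4 8*x dx = 64;
    ∫_0^4 1 dx = 4.
  Sum: 1048576/7 − 32768 − 11264 + 512 + 1408/3 + 64 + 4 = 2243092/21.
Adding: ||u||_{H^1}^2 = 3020804/45 + 2243092/21 = 54792008/315.


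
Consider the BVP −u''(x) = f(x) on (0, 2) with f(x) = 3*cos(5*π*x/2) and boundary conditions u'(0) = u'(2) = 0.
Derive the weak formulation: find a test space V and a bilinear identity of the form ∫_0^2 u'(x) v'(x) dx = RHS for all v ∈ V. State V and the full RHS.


V = H^1(0, 2) (no boundary constraint on v; u is determined up to an additive constant); weak form: ∫_0^2 u'v' dx = ∫_0^2 (3*cos(5*π*x/2)) v dx for all v ∈ V.

Multiply both sides by a test function v and integrate from 0 to 2:
  ∫_0^2 −u''(x) v(x) dx = ∫_0^2 f(x) v(x) dx.
Integrate the LHS by parts once:
  ∫_0^2 −u'' v dx = −[u'(x) v(x)]_0^2 + ∫_0^2 u'(x) v'(x) dx.
Thus ∫_0^2 u'(x) v'(x) dx = ∫_0^2 f(x) v(x) dx + [u'(x) v(x)]_0^2.
Choose V so that boundary terms are either known or forced to vanish.
u has homogeneous Neumann: u'(0) = u'(2) = 0. So [u' v]_0^2 = 0·v(2) − 0·v(0) = 0 for any v; take V = H^1(0, 2).
Weak formulation: find u (satisfying any essential BC) such that ∫_0^2 u'(x) v'(x) dx = ∫_0^2 f v dx for all v ∈ V (homogeneous Neumann, so boundary terms vanish).
Substituting f(x) = 3*cos(5*π*x/2), the right-hand side is ∫_0^2 (3*cos(5*π*x/2)) v dx.
Compatibility check (pure Neumann): taking v ≡ 1 ∈ V gives 0 = ∫_0^2 f dx + (0) − (0), i.e. ∫_0^2 f dx must equal u'(0) − u'(2) = 0. Indeed ∫_0^2 (3*cos(5*π*x/2)) dx = 0, so the data are compatible. The solution is then unique only up to an additive constant (fix it e.g. by requiring ∫_0^2 u dx = 0).


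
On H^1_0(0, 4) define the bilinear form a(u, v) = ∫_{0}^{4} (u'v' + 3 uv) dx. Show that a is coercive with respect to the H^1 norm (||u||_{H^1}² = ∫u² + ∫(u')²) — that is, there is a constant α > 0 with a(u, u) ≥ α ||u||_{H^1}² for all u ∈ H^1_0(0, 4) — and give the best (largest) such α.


α = 1

Coercivity of a(·,·) on H^1_0(0, 4) means a(u, u) ≥ α ||u||_{H^1}² for every u ∈ H^1_0.
The interval has length L = 4, and Poincaré/coercivity depend only on L. Here a(u, u) = ∫(u')² + (3)·∫u².
Here c = 3 ≥ 1, so a(u,u) = ∫(u')² + c∫u² ≥ ∫(u')² + ∫u² = ||u||_{H^1}², i.e. α = 1 works. No larger α is possible: a(u,u) ≥ α||u||_{H^1}² means (1−α)∫(u')² ≥ (α−c)∫u², and for the modes u_n = sin(nπ(x−x₀)/L) (x₀ the left endpoint) one has ∫u_n²/∫(u_n')² = (L/(nπ))² → 0, so a(u_n,u_n)/||u_n||_{H^1}² → 1. Hence the optimal constant is α = 1.
Therefore α = 1.


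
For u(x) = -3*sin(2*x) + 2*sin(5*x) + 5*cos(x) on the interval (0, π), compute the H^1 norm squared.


||u||_{H^1(0,π)}^2 = -80 + 199*π/2

u'(x) = -5*sin(x) - 6*cos(2*x) + 10*cos(5*x).
Expand u² and (u')² and integrate term by term on (0, π), using: for integers n ≥ 1, ∫_0^π sin²(nx) dx = ∫_0^π cos²(nx) dx = π/2; for n ≠ n', ∫_0^π sin(nx)sin(n'x) dx = ∫_0^π cos(nx)cos(n'x) dx = 0; and by product-to-sum, ∫_0^π sin(nx)cos(n'x) dx = ½∫_0^π [sin((n+n')x) + sin((n−n')x)] dx, which is 0 when n+n' is even and 2n/(n²−n'²) when n+n' is odd (it need not vanish on (0, π)).
  u² squared terms: (-3)²·∫sin(2x)² dx = 9·π/2 = 9*π/2;  (2)²·∫sin(5x)² dx = 4·π/2 = 2*π;  (5)²·∫cos(x)² dx = 25·π/2 = 25*π/2.
  u² cross terms: 2·(-3)·(2)·∫sin(2x)·sin(5x) dx = -12·(0) = 0;  2·(-3)·(5)·∫sin(2x)·cos(x) dx = -30·(4/3) = -40;  2·(2)·(5)·∫sin(5x)·cos(x) dx = 20·(0) = 0.
  So ∫_0^π u² dx = 9*π/2 + 2*π + 25*π/2 + 0 − 40 + 0 = -40 + 19*π.
  (u')² squared terms: (-6)²·∫cos(2x)² dx = 36·π/2 = 18*π;  (-5)²·∫sin(x)² dx = 25·π/2 = 25*π/2;  (10)²·∫cos(5x)² dx = 100·π/2 = 50*π.
  (u')² cross terms: 2·(-6)·(-5)·∫cos(2x)·sin(x) dx = 60·(-2/3) = -40;  2·(-6)·(10)·∫cos(2x)·cos(5x) dx = -120·(0) = 0;  2·(-5)·(10)·∫sin(x)·cos(5x) dx = -100·(0) = 0.
  So ∫_0^π (u')² dx = 18*π + 25*π/2 + 50*π − 40 + 0 + 0 = -40 + 161*π/2.
||u||_{H^1}^2 = (-40 + 19*π) + (-40 + 161*π/2) = -80 + 199*π/2.


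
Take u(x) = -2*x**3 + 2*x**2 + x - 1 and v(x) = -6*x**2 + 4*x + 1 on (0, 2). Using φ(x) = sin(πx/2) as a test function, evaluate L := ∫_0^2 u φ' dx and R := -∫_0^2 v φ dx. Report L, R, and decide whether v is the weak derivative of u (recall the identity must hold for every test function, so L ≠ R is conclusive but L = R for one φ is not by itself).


LHS = -192/π^3 + 28/π, RHS = -192/π^3 + 28/π. Yes, v = u' weakly.

u(x) = -2*x**3 + 2*x**2 + x - 1, classical derivative u'(x) = -6*x**2 + 4*x + 1.
φ(x) = sin(πx/2), so φ'(x) = π*cos(π*x/2)/2.
Note φ(0) = φ(2) = 0, so the boundary term u·φ vanishes.
LHS = ∫_0^2 u(x) φ'(x) dx = ∫_0^2 (-π*x^3*cos(π*x/2) + π*x^2*cos(π*x/2) + π*x*cos(π*x/2)/2 - π*cos(π*x/2)/2) dx. Term by term:
  ∫_0^2 -π*cos(π*x/2)/2 dx = 0;  ∫_0^2 π*x^2*cos(π*x/2) dx = -16/π;  ∫_0^2 π*x*cos(π*x/2)/2 dx = -4/π;
  ∫_0^2 -π*x^3*cos(π*x/2) dx = -192/π^3 + 48/π.
Sum: 0 − 16/π − 4/π + -192/π^3 + 48/π = -192/π^3 + 28/π.
So LHS = -192/π^3 + 28/π.
∫_0^2 v(x) φ(x) dx = ∫_0^2 (-6*x^2*sin(π*x/2) + 4*x*sin(π*x/2) + sin(π*x/2)) dx. Term by term:
  ∫_0^2 -6*x^2*sin(π*x/2) dx = -48/π + 192/π^3;  ∫_0^2 4*x*sin(π*x/2) dx = 16/π;  ∫_0^2 sin(π*x/2) dx = 4/π.
Sum: -48/π + 192/π^3 + 16/π + 4/π = -28/π + 192/π^3.
So RHS = -∫_0^2 v(x) φ(x) dx = -192/π^3 + 28/π.
LHS = RHS, so the identity holds for this test φ.
Moreover u is smooth here and v(x) = u'(x) = -6*x**2 + 4*x + 1 pointwise, so the identity holds for every test function. Hence v is the weak derivative of u.


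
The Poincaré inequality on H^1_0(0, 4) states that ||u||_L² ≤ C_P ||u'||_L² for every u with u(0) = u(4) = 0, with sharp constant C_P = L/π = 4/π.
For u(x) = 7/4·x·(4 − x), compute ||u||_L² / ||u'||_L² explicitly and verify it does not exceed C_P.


||u||_L² / ||u'||_L² = 2*sqrt(10)/5 < C_P = 4/π.

u(x) = 7/4·x·(4 − x), so u'(x) = 7 - 7*x/2.
u(x) = 7/4·x·(4 − x) vanishes at x = 0 and x = 4, so u ∈ H^1_0(0, 4). Differentiate via the product rule and integrate the resulting polynomials term by term.
  ∫_0^4 u² dx = ∫_0^4 (49*x^4/16 - 49*x^3/2 + 49*x^2) dx. Term by term:
    ∫_0^4 49*x^4/16 dx = 3136/5;  ∫_0^4 -49*x^3/2 dx = -1568;  ∫_0^4 49*x^2 dx = 3136/3.
  Sum: 3136/5 − 1568 + 3136/3 = 1568/15.
  ∫_0^4 (u')² dx = ∫_0^4 (49*x^2/4 - 49*x + 49) dx. Term by term:
    ∫_0^4 49*x^2/4 dx = 784/3;  ∫_0^4 -49*x dx = -392;  ∫_0^4 49 dx = 196.
  Sum: 784/3 − 392 + 196 = 196/3.
∫_0^4 u² dx = 1568/15, so ||u||_L² = 28*sqrt(30)/15.
∫_0^4 (u')² dx = 196/3, so ||u'||_L² = 14*sqrt(3)/3.
Ratio ||u||_L² / ||u'||_L² = 2*sqrt(10)/5.
Sharp Poincaré constant on H^1_0(0, 4) is C_P = L/π = 4/π, achieved by sin(π/4·x).
A polynomial bump cannot attain the sharp Poincaré constant (only the first sine eigenfunction does), so the ratio is strictly less than C_P, consistent with ||u||_L² ≤ C_P ||u'||_L².


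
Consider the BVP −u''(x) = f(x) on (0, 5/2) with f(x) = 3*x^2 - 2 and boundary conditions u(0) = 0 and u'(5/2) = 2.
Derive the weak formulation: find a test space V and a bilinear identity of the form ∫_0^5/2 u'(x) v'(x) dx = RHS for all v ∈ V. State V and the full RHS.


V = {v ∈ H^1(0, 5/2) : v(0) = 0} (test functions vanish at x = 0 where u is specified); weak form: ∫_0^5/2 u'v' dx = ∫_0^5/2 (3*x^2 - 2) v dx + 2·v(5/2) for all v ∈ V.

Multiply both sides by a test function v and integrate from 0 to 5/2:
  ∫_0^5/2 −u''(x) v(x) dx = ∫_0^5/2 f(x) v(x) dx.
Integrate the LHS by parts once:
  ∫_0^5/2 −u'' v dx = −[u'(x) v(x)]_0^5/2 + ∫_0^5/2 u'(x) v'(x) dx.
Thus ∫_0^5/2 u'(x) v'(x) dx = ∫_0^5/2 f(x) v(x) dx + [u'(x) v(x)]_0^5/2.
Choose V so that boundary terms are either known or forced to vanish.
Mixed BC: u(0) = 0 (Dirichlet) and u'(5/2) = 2 (Neumann). Define V = {v ∈ H^1(0, 5/2) : v(0) = 0}. Then [u' v]_0^5/2 = u'(5/2)·v(5/2) − u'(0)·0 = 2·v(5/2).
Weak formulation: find u (satisfying any essential BC) such that ∫_0^5/2 u'(x) v'(x) dx = ∫_0^5/2 f v dx + 2·v(5/2) for all v ∈ V (Dirichlet at 0 absorbed into V; Neumann datum at x = 5/2 contributes the boundary term).
Substituting f(x) = 3*x^2 - 2, the right-hand side is ∫_0^5/2 (3*x^2 - 2) v dx + 2·v(5/2).


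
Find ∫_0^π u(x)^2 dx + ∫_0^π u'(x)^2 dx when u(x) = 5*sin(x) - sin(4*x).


||u||_{H^1(0,π)}^2 = 67*π/2

u'(x) = 5*cos(x) - 4*cos(4*x).
Expand u² and (u')² and integrate term by term on (0, π), using: for integers n ≥ 1, ∫_0^π sin²(nx) dx = ∫_0^π cos²(nx) dx = π/2; for n ≠ n', ∫_0^π sin(nx)sin(n'x) dx = ∫_0^π cos(nx)cos(n'x) dx = 0; and by product-to-sum, ∫_0^π sin(nx)cos(n'x) dx = ½∫_0^π [sin((n+n')x) + sin((n−n')x)] dx, which is 0 when n+n' is even and 2n/(n²−n'²) when n+n' is odd (it need not vanish on (0, π)).
  u² squared terms: (-1)²·∫sin(4x)² dx = 1·π/2 = π/2;  (5)²·∫sin(x)² dx = 25·π/2 = 25*π/2.
  u² cross terms: 2·(-1)·(5)·∫sin(4x)·sin(x) dx = -10·(0) = 0.
  So ∫_0^π u² dx = π/2 + 25*π/2 + 0 = 13*π.
  (u')² squared terms: (-4)²·∫cos(4x)² dx = 16·π/2 = 8*π;  (5)²·∫cos(x)² dx = 25·π/2 = 25*π/2.
  (u')² cross terms: 2·(-4)·(5)·∫cos(4x)·cos(x) dx = -40·(0) = 0.
  So ∫_0^π (u')² dx = 8*π + 25*π/2 + 0 = 41*π/2.
||u||_{H^1}^2 = (13*π) + (41*π/2) = 67*π/2.


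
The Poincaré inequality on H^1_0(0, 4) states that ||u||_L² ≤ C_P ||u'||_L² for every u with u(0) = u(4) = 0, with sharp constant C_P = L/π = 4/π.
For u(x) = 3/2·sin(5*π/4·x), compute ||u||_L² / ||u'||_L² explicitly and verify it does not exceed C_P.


||u||_L² / ||u'||_L² = 4/(5*π) < C_P = 4/π.

u(x) = 3/2·sin(5*π/4·x), so u'(x) = 15*π*cos(5*π*x/4)/8.
Writing u(x) = A·sin(kπx/L) with A = 3/2 and k = 5, use ∫_0^L sin²(kπx/L) dx = L/2 and ∫_0^L cos²(kπx/L) dx = L/2.
u² = 9/4·sin²(5*π/4·x) and (u')² = 225*π^2/64·cos²(5*π/4·x), and each of sin², cos² integrates to L/2 = 2 over (0, 4).
∫_0^4 u² dx = 9/2, so ||u||_L² = 3*sqrt(2)/2.
∫_0^4 (u')² dx = 225*π^2/32, so ||u'||_L² = 15*sqrt(2)*π/8.
Ratio ||u||_L² / ||u'||_L² = 4/(5*π).
Sharp Poincaré constant on H^1_0(0, 4) is C_P = L/π = 4/π, achieved by sin(π/4·x).
This is the k = 5 harmonic; the ratio L/(kπ) is strictly less than C_P = L/π, consistent with the sharp inequality ||u||_L² ≤ C_P ||u'||_L².


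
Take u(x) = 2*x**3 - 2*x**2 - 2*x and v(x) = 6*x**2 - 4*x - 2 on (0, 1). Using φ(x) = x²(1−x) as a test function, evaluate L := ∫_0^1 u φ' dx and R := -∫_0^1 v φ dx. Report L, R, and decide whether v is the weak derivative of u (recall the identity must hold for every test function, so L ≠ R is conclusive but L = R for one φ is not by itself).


LHS = 1/6, RHS = 1/6. Yes, v = u' weakly.

u(x) = 2*x**3 - 2*x**2 - 2*x, classical derivative u'(x) = 6*x**2 - 4*x - 2.
φ(x) = x²(1−x), so φ'(x) = x*(2 - 3*x).
Note φ(0) = φ(1) = 0, so the boundary term u·φ vanishes.
LHS = ∫_0^1 u(x) φ'(x) dx = ∫_0^1 (-6*x^5 + 10*x^4 + 2*x^3 - 4*x^2) dx. Term by term:
  ∫_0^1 -6*x^5 dx = -1;  ∫_0^1 10*x^4 dx = 2;  ∫_0^1 2*x^3 dx = 1/2;
  ∫_0^1 -4*x^2 dx = -4/3.
Sum: -1 + 2 + 1/2 − 4/3 = 1/6.
So LHS = 1/6.
∫_0^1 v(x) φ(x) dx = ∫_0^1 (-6*x^5 + 10*x^4 - 2*x^3 - 2*x^2) dx. Term by term:
  ∫_0^1 -6*x^5 dx = -1;  ∫_0^1 10*x^4 dx = 2;  ∫_0^1 -2*x^3 dx = -1/2;
  ∫_0^1 -2*x^2 dx = -2/3.
Sum: -1 + 2 − 1/2 − 2/3 = -1/6.
So RHS = -∫_0^1 v(x) φ(x) dx = 1/6.
LHS = RHS, so the identity holds for this test φ.
Moreover u is smooth here and v(x) = u'(x) = 6*x**2 - 4*x - 2 pointwise, so the identity holds for every test function. Hence v is the weak derivative of u.


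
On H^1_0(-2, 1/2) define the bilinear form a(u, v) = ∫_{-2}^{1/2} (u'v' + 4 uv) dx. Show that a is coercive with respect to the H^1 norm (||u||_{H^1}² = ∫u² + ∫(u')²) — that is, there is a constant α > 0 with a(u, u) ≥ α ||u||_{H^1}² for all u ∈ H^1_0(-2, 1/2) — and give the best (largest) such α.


α = 1

Coercivity of a(·,·) on H^1_0(-2, 1/2) means a(u, u) ≥ α ||u||_{H^1}² for every u ∈ H^1_0.
The interval has length L = 5/2, and Poincaré/coercivity depend only on L. Here a(u, u) = ∫(u')² + (4)·∫u².
Here c = 4 ≥ 1, so a(u,u) = ∫(u')² + c∫u² ≥ ∫(u')² + ∫u² = ||u||_{H^1}², i.e. α = 1 works. No larger α is possible: a(u,u) ≥ α||u||_{H^1}² means (1−α)∫(u')² ≥ (α−c)∫u², and for the modes u_n = sin(nπ(x−x₀)/L) (x₀ the left endpoint) one has ∫u_n²/∫(u_n')² = (L/(nπ))² → 0, so a(u_n,u_n)/||u_n||_{H^1}² → 1. Hence the optimal constant is α = 1.
Therefore α = 1.


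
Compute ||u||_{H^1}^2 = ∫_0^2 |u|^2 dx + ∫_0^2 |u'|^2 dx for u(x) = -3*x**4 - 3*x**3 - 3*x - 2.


||u||_{H^1}^2 = 267614/35

The H^1 norm (squared) on an interval (0, L) is
  ||u||_{H^1}^2 = ∫_0^L u(x)^2 dx + ∫_0^L u'(x)^2 dx.
Compute u'(x) = -12*x**3 - 9*x**2 - 3.
Then u(x)^2 = 9*x**8 + 18*x**7 + 9*x**6 + 18*x**5 + 30*x**4 + 12*x**3 + 9*x**2 + 12*x + 4 and u'(x)^2 = 144*x**6 + 216*x**5 + 81*x**4 + 72*x**3 + 54*x**2 + 9.
Integrate each monomial from 0 to 2 using ∫_0^2 c·x^n dx = c·2^(n+1)/(n+1):
  ∫_0^2 u(x)^2 dx = ∫_0^2 (9*x^8 + 18*x^7 + 9*x^6 + 18*x^5 + 30*x^4 + 12*x^3 + 9*x^2 + 12*x + 4) dx. Term by term:
    ∫_0^2 9*x^8 dx = 512;  ∫_0^2 18*x^7 dx = 576;  ∫_0^2 9*x^6 dx = 1152/7;
    ∫_0^2 18*x^5 dx = 192;  ∫_0^2 30*x^4 dx = 192;  ∫_0^2 12*x^3 dx = 48;
    ∫_0^2 9*x^2 dx = 24;  ∫_0^2 12*x dx = 24;  ∫_0^2 4 dx = 8.
  Sum: 512 + 576 + 1152/7 + 192 + 192 + 48 + 24 + 24 + 8 = 12184/7.
  ∫_0^2 u'(x)^2 dx = ∫_0^2 (144*x^6 + 216*x^5 + 81*x^4 + 72*x^3 + 54*x^2 + 9) dx. Term by term:
    ∫_0^2 144*x^6 dx = 18432/7;  ∫_0^2 216*x^5 dx = 2304;  ∫_0^2 81*x^4 dx = 2592/5;
    ∫_0^2 72*x^3 dx = 288;  ∫_0^2 54*x^2 dx = 144;  ∫_0^2 9 dx = 18.
  Sum: 18432/7 + 2304 + 2592/5 + 288 + 144 + 18 = 206694/35.
Adding: ||u||_{H^1}^2 = 12184/7 + 206694/35 = 267614/35.


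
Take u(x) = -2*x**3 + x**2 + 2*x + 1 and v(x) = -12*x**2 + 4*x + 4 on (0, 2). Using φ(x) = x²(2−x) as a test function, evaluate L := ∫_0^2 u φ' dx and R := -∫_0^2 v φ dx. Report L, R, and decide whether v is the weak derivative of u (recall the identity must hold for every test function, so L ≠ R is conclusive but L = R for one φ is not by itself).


LHS = 104/15, RHS = 208/15. No, v is not the weak derivative of u.

u(x) = -2*x**3 + x**2 + 2*x + 1, classical derivative u'(x) = -6*x**2 + 2*x + 2.
φ(x) = x²(2−x), so φ'(x) = x*(4 - 3*x).
Note φ(0) = φ(2) = 0, so the boundary term u·φ vanishes.
LHS = ∫_0^2 u(x) φ'(x) dx = ∫_0^2 (6*x^5 - 11*x^4 - 2*x^3 + 5*x^2 + 4*x) dx. Term by term:
  ∫_0^2 6*x^5 dx = 64;  ∫_0^2 -11*x^4 dx = -352/5;  ∫_0^2 -2*x^3 dx = -8;
  ∫_0^2 5*x^2 dx = 40/3;  ∫_0^2 4*x dx = 8.
Sum: 64 − 352/5 − 8 + 40/3 + 8 = 104/15.
So LHS = 104/15.
∫_0^2 v(x) φ(x) dx = ∫_0^2 (12*x^5 - 28*x^4 + 4*x^3 + 8*x^2) dx. Term by term:
  ∫_0^2 12*x^5 dx = 128;  ∫_0^2 -28*x^4 dx = -896/5;  ∫_0^2 4*x^3 dx = 16;
  ∫_0^2 8*x^2 dx = 64/3.
Sum: 128 − 896/5 + 16 + 64/3 = -208/15.
So RHS = -∫_0^2 v(x) φ(x) dx = 208/15.
LHS − RHS = -104/15 ≠ 0, so the identity fails.
(For a valid weak derivative the identity must hold for EVERY test function, in particular this one. The failure shows v is NOT the weak derivative of u.)
Correct weak derivative would be u'(x) = -6*x**2 + 2*x + 2.


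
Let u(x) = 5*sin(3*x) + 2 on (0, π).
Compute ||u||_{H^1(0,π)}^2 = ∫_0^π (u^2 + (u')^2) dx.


||u||_{H^1(0,π)}^2 = 40/3 + 129*π

u'(x) = 15*cos(3*x).
Expand u² and (u')² and integrate term by term on (0, π), using: for integers n ≥ 1, ∫_0^π sin²(nx) dx = ∫_0^π cos²(nx) dx = π/2; for n ≠ n', ∫_0^π sin(nx)sin(n'x) dx = ∫_0^π cos(nx)cos(n'x) dx = 0; and by product-to-sum, ∫_0^π sin(nx)cos(n'x) dx = ½∫_0^π [sin((n+n')x) + sin((n−n')x)] dx, which is 0 when n+n' is even and 2n/(n²−n'²) when n+n' is odd (it need not vanish on (0, π)). For the constant mode: ∫_0^π 1 dx = π, ∫_0^π cos(nx) dx = 0, ∫_0^π sin(nx) dx = (1−(−1)^n)/n.
  u² squared terms: (2)²·∫1 dx = 4·π = 4*π;  (5)²·∫sin(3x)² dx = 25·π/2 = 25*π/2.
  u² cross terms: 2·(2)·(5)·∫1·sin(3x) dx = 20·(2/3) = 40/3.
  So ∫_0^π u² dx = 4*π + 25*π/2 + 40/3 = 40/3 + 33*π/2.
  (u')² squared terms: (15)²·∫cos(3x)² dx = 225·π/2 = 225*π/2.
  So ∫_0^π (u')² dx = 225*π/2.
||u||_{H^1}^2 = (40/3 + 33*π/2) + (225*π/2) = 40/3 + 129*π.


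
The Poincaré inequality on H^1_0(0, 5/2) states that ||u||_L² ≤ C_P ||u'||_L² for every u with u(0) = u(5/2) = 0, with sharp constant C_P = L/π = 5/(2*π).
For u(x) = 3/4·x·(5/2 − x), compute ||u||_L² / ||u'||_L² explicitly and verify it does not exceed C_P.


||u||_L² / ||u'||_L² = sqrt(10)/4 < C_P = 5/(2*π).

u(x) = 3/4·x·(5/2 − x), so u'(x) = 15/8 - 3*x/2.
u(x) = 3/4·x·(5/2 − x) vanishes at x = 0 and x = 5/2, so u ∈ H^1_0(0, 5/2). Differentiate via the product rule and integrate the resulting polynomials term by term.
  ∫_0^5/2 u² dx = ∫_0^5/2 (9*x^4/16 - 45*x^3/16 + 225*x^2/64) dx. Term by term:
    ∫_0^5/2 9*x^4/16 dx = 5625/512;  ∫_0^5/2 -45*x^3/16 dx = -28125/1024;  ∫_0^5/2 225*x^2/64 dx = 9375/512.
  Sum: 5625/512 − 28125/1024 + 9375/512 = 1875/1024.
  ∫_0^5/2 (u')² dx = ∫_0^5/2 (9*x^2/4 - 45*x/8 + 225/64) dx. Term by term:
    ∫_0^5/2 9*x^2/4 dx = 375/32;  ∫_0^5/2 -45*x/8 dx = -1125/64;  ∫_0^5/2 225/64 dx = 1125/128.
  Sum: 375/32 − 1125/64 + 1125/128 = 375/128.
∫_0^5/2 u² dx = 1875/1024, so ||u||_L² = 25*sqrt(3)/32.
∫_0^5/2 (u')² dx = 375/128, so ||u'||_L² = 5*sqrt(30)/16.
Ratio ||u||_L² / ||u'||_L² = sqrt(10)/4.
Sharp Poincaré constant on H^1_0(0, 5/2) is C_P = L/π = 5/(2*π), achieved by sin(2*π/5·x).
A polynomial bump cannot attain the sharp Poincaré constant (only the first sine eigenfunction does), so the ratio is strictly less than C_P, consistent with ||u||_L² ≤ C_P ||u'||_L².


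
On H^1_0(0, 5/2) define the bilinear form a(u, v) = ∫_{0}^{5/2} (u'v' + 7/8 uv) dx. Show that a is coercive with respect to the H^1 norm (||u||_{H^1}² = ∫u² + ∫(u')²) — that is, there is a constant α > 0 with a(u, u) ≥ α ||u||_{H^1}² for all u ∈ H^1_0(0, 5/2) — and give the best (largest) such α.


α = (175 + 32*π^2)/(8*(25 + 4*π^2))

Coercivity of a(·,·) on H^1_0(0, 5/2) means a(u, u) ≥ α ||u||_{H^1}² for every u ∈ H^1_0.
The interval has length L = 5/2, and Poincaré/coercivity depend only on L. Here a(u, u) = ∫(u')² + (7/8)·∫u².
Here 0 < c = 7/8 < 1. The condition a(u,u) ≥ α||u||_{H^1}² reads (1−α)∫(u')² ≥ (α−c)∫u². Any admissible α is ≤ 1 (rapidly oscillating u have ∫u²/∫(u')² → 0), and α = 1 would force 0 ≥ (1−c)∫u², impossible since c < 1; so 1−α > 0. By the sharp Poincaré inequality on H^1_0 of an interval of length L, ∫(u')² ≥ (π/L)²∫u² with equality for the first sine mode sin(π(x−x₀)/L) (x₀ the left endpoint), so the inequality holds for all u iff (1−α)(π/L)² ≥ α − c, i.e. α ≤ ((π/L)² + c)/((π/L)² + 1) = (1 + c(L/π)²)/(1 + (L/π)²). With (π/L)² = 4*π^2/25 and c = 7/8, the largest admissible constant is α = ((π/L)² + c)/((π/L)² + 1).
Simplifying, α = (175 + 32*π^2)/(8*(25 + 4*π^2)).


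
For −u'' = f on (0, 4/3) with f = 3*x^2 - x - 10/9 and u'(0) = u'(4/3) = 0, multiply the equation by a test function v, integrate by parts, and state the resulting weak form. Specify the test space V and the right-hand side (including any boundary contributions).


V = H^1(0, 4/3) (no boundary constraint on v; u is determined up to an additive constant); weak form: ∫_0^4/3 u'v' dx = ∫_0^4/3 (3*x^2 - x - 10/9) v dx for all v ∈ V.

Multiply both sides by a test function v and integrate from 0 to 4/3:
  ∫_0^4/3 −u''(x) v(x) dx = ∫_0^4/3 f(x) v(x) dx.
Integrate the LHS by parts once:
  ∫_0^4/3 −u'' v dx = −[u'(x) v(x)]_0^4/3 + ∫_0^4/3 u'(x) v'(x) dx.
Thus ∫_0^4/3 u'(x) v'(x) dx = ∫_0^4/3 f(x) v(x) dx + [u'(x) v(x)]_0^4/3.
Choose V so that boundary terms are either known or forced to vanish.
u has homogeneous Neumann: u'(0) = u'(4/3) = 0. So [u' v]_0^4/3 = 0·v(4/3) − 0·v(0) = 0 for any v; take V = H^1(0, 4/3).
Weak formulation: find u (satisfying any essential BC) such that ∫_0^4/3 u'(x) v'(x) dx = ∫_0^4/3 f v dx for all v ∈ V (homogeneous Neumann, so boundary terms vanish).
Substituting f(x) = 3*x^2 - x - 10/9, the right-hand side is ∫_0^4/3 (3*x^2 - x - 10/9) v dx.
Compatibility check (pure Neumann): taking v ≡ 1 ∈ V gives 0 = ∫_0^4/3 f dx + (0) − (0), i.e. ∫_0^4/3 f dx must equal u'(0) − u'(4/3) = 0. Indeed ∫_0^4/3 (3*x^2 - x - 10/9) dx = 0, so the data are compatible. The solution is then unique only up to an additive constant (fix it e.g. by requiring ∫_0^4/3 u dx = 0).


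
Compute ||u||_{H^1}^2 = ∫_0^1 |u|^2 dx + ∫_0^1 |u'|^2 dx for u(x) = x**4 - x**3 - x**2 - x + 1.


||u||_{H^1}^2 = 5801/1260

The H^1 norm (squared) on an interval (0, L) is
  ||u||_{H^1}^2 = ∫_0^L u(x)^2 dx + ∫_0^L u'(x)^2 dx.
Compute u'(x) = 4*x**3 - 3*x**2 - 2*x - 1.
Then u(x)^2 = x**8 - 2*x**7 - x**6 + 5*x**4 - x**2 - 2*x + 1 and u'(x)^2 = 16*x**6 - 24*x**5 - 7*x**4 + 4*x**3 + 10*x**2 + 4*x + 1.
Integrate each monomial from 0 to 1 using ∫_0^1 c·x^n dx = c·1^(n+1)/(n+1):
  ∫_0^1 u(x)^2 dx = ∫_0^1 (x^8 - 2*x^7 - x^6 + 5*x^4 - x^2 - 2*x + 1) dx. Term by term:
    ∫_0^1 x^8 dx = 1/9;  ∫_0^1 -2*x^7 dx = -1/4;  ∫_0^1 -x^6 dx = -1/7;
    ∫_0^1 5*x^4 dx = 1;  ∫_0^1 -x^2 dx = -1/3;  ∫_0^1 -2*x dx = -1;
    ∫_0^1 1 dx = 1.
  Sum: 1/9 − 1/4 − 1/7 + 1 − 1/3 − 1 + 1 = 97/252.
  ∫_0^1 u'(x)^2 dx = ∫_0^1 (16*x^6 - 24*x^5 - 7*x^4 + 4*x^3 + 10*x^2 + 4*x + 1) dx. Term by term:
    ∫_0^1 16*x^6 dx = 16/7;  ∫_0^1 -24*x^5 dx = -4;  ∫_0^1 -7*x^4 dx = -7/5;
    ∫_0^1 4*x^3 dx = 1;  ∫_0^1 10*x^2 dx = 10/3;  ∫_0^1 4*x dx = 2;
    ∫_0^1 1 dx = 1.
  Sum: 16/7 − 4 − 7/5 + 1 + 10/3 + 2 + 1 = 443/105.
Adding: ||u||_{H^1}^2 = 97/252 + 443/105 = 5801/1260.


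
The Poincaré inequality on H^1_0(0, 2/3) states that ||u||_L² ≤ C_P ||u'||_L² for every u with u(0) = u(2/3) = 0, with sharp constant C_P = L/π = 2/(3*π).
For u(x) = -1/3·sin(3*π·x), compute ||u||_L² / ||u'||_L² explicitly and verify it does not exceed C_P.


||u||_L² / ||u'||_L² = 1/(3*π) < C_P = 2/(3*π).

u(x) = -1/3·sin(3*π·x), so u'(x) = -π*cos(3*π*x).
Writing u(x) = A·sin(kπx/L) with A = -1/3 and k = 2, use ∫_0^L sin²(kπx/L) dx = L/2 and ∫_0^L cos²(kπx/L) dx = L/2.
u² = 1/9·sin²(3*π·x) and (u')² = π^2·cos²(3*π·x), and each of sin², cos² integrates to L/2 = 1/3 over (0, 2/3).
∫_0^2/3 u² dx = 1/27, so ||u||_L² = sqrt(3)/9.
∫_0^2/3 (u')² dx = π^2/3, so ||u'||_L² = sqrt(3)*π/3.
Ratio ||u||_L² / ||u'||_L² = 1/(3*π).
Sharp Poincaré constant on H^1_0(0, 2/3) is C_P = L/π = 2/(3*π), achieved by sin(3*π/2·x).
This is the k = 2 harmonic; the ratio L/(kπ) is strictly less than C_P = L/π, consistent with the sharp inequality ||u||_L² ≤ C_P ||u'||_L².


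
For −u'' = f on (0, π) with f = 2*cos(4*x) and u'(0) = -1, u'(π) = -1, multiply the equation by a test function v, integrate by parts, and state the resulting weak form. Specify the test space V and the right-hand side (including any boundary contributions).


V = H^1(0, π) (v unrestricted at boundary; u is determined up to an additive constant); weak form: ∫_0^π u'v' dx = ∫_0^π (2*cos(4*x)) v dx − v(π) + v(0) for all v ∈ V.

Multiply both sides by a test function v and integrate from 0 to π:
  ∫_0^π −u''(x) v(x) dx = ∫_0^π f(x) v(x) dx.
Integrate the LHS by parts once:
  ∫_0^π −u'' v dx = −[u'(x) v(x)]_0^π + ∫_0^π u'(x) v'(x) dx.
Thus ∫_0^π u'(x) v'(x) dx = ∫_0^π f(x) v(x) dx + [u'(x) v(x)]_0^π.
Choose V so that boundary terms are either known or forced to vanish.
u has inhomogeneous Neumann u'(0) = -1, u'(π) = -1. [u' v]_0^π = (-1)·v(π) − (-1)·v(0) = − v(π) + v(0). Take V = H^1(0, π); boundary term becomes part of RHS.
Weak formulation: find u (satisfying any essential BC) such that ∫_0^π u'(x) v'(x) dx = ∫_0^π f v dx − v(π) + v(0) for all v ∈ V (Neumann data are natural BCs: they enter the RHS as boundary terms).
Substituting f(x) = 2*cos(4*x), the right-hand side is ∫_0^π (2*cos(4*x)) v dx − v(π) + v(0).
Compatibility check (pure Neumann): taking v ≡ 1 ∈ V gives 0 = ∫_0^π f dx + (-1) − (-1), i.e. ∫_0^π f dx must equal u'(0) − u'(π) = 0. Indeed ∫_0^π (2*cos(4*x)) dx = 0, so the data are compatible. The solution is then unique only up to an additive constant (fix it e.g. by requiring ∫_0^π u dx = 0).


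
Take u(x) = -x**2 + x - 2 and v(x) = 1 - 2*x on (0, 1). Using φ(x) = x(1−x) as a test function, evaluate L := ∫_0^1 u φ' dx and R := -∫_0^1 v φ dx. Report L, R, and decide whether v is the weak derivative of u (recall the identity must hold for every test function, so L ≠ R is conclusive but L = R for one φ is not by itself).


LHS = 0, RHS = 0. Yes, v = u' weakly.

u(x) = -x**2 + x - 2, classical derivative u'(x) = 1 - 2*x.
φ(x) = x(1−x), so φ'(x) = 1 - 2*x.
Note φ(0) = φ(1) = 0, so the boundary term u·φ vanishes.
LHS = ∫_0^1 u(x) φ'(x) dx = ∫_0^1 (2*x^3 - 3*x^2 + 5*x - 2) dx. Term by term:
  ∫_0^1 2*x^3 dx = 1/2;  ∫_0^1 -3*x^2 dx = -1;  ∫_0^1 5*x dx = 5/2;
  ∫_0^1 -2 dx = -2.
Sum: 1/2 − 1 + 5/2 − 2 = 0.
So LHS = 0.
∫_0^1 v(x) φ(x) dx = ∫_0^1 (2*x^3 - 3*x^2 + x) dx. Term by term:
  ∫_0^1 2*x^3 dx = 1/2;  ∫_0^1 -3*x^2 dx = -1;  ∫_0^1 x dx = 1/2.
Sum: 1/2 − 1 + 1/2 = 0.
So RHS = -∫_0^1 v(x) φ(x) dx = 0.
LHS = RHS, so the identity holds for this test φ.
Moreover u is smooth here and v(x) = u'(x) = 1 - 2*x pointwise, so the identity holds for every test function. Hence v is the weak derivative of u.


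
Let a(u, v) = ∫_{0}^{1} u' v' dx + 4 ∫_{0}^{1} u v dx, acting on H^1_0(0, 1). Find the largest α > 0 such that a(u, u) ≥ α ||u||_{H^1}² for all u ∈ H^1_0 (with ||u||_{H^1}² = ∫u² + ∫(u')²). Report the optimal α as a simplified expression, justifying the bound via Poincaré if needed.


α = 1

Coercivity of a(·,·) on H^1_0(0, 1) means a(u, u) ≥ α ||u||_{H^1}² for every u ∈ H^1_0.
The interval has length L = 1, and Poincaré/coercivity depend only on L. Here a(u, u) = ∫(u')² + (4)·∫u².
Here c = 4 ≥ 1, so a(u,u) = ∫(u')² + c∫u² ≥ ∫(u')² + ∫u² = ||u||_{H^1}², i.e. α = 1 works. No larger α is possible: a(u,u) ≥ α||u||_{H^1}² means (1−α)∫(u')² ≥ (α−c)∫u², and for the modes u_n = sin(nπ(x−x₀)/L) (x₀ the left endpoint) one has ∫u_n²/∫(u_n')² = (L/(nπ))² → 0, so a(u_n,u_n)/||u_n||_{H^1}² → 1. Hence the optimal constant is α = 1.
Therefore α = 1.


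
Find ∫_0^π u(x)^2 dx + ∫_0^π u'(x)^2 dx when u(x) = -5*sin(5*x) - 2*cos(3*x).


||u||_{H^1(0,π)}^2 = 345*π

u'(x) = 6*sin(3*x) - 25*cos(5*x).
Expand u² and (u')² and integrate term by term on (0, π), using: for integers n ≥ 1, ∫_0^π sin²(nx) dx = ∫_0^π cos²(nx) dx = π/2; for n ≠ n', ∫_0^π sin(nx)sin(n'x) dx = ∫_0^π cos(nx)cos(n'x) dx = 0; and by product-to-sum, ∫_0^π sin(nx)cos(n'x) dx = ½∫_0^π [sin((n+n')x) + sin((n−n')x)] dx, which is 0 when n+n' is even and 2n/(n²−n'²) when n+n' is odd (it need not vanish on (0, π)).
  u² squared terms: (-5)²·∫sin(5x)² dx = 25·π/2 = 25*π/2;  (-2)²·∫cos(3x)² dx = 4·π/2 = 2*π.
  u² cross terms: 2·(-5)·(-2)·∫sin(5x)·cos(3x) dx = 20·(0) = 0.
  So ∫_0^π u² dx = 25*π/2 + 2*π + 0 = 29*π/2.
  (u')² squared terms: (-25)²·∫cos(5x)² dx = 625·π/2 = 625*π/2;  (6)²·∫sin(3x)² dx = 36·π/2 = 18*π.
  (u')² cross terms: 2·(-25)·(6)·∫cos(5x)·sin(3x) dx = -300·(0) = 0.
  So ∫_0^π (u')² dx = 625*π/2 + 18*π + 0 = 661*π/2.
||u||_{H^1}^2 = (29*π/2) + (661*π/2) = 345*π.


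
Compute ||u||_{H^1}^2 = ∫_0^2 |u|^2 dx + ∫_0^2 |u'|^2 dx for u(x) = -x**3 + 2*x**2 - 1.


||u||_{H^1}^2 = 506/105

The H^1 norm (squared) on an interval (0, L) is
  ||u||_{H^1}^2 = ∫_0^L u(x)^2 dx + ∫_0^L u'(x)^2 dx.
Compute u'(x) = -3*x**2 + 4*x.
Then u(x)^2 = x**6 - 4*x**5 + 4*x**4 + 2*x**3 - 4*x**2 + 1 and u'(x)^2 = 9*x**4 - 24*x**3 + 16*x**2.
Integrate each monomial from 0 to 2 using ∫_0^2 c·x^n dx = c·2^(n+1)/(n+1):
  ∫_0^2 u(x)^2 dx = ∫_0^2 (x^6 - 4*x^5 + 4*x^4 + 2*x^3 - 4*x^2 + 1) dx. Term by term:
    ∫_0^2 x^6 dx = 128/7;  ∫_0^2 -4*x^5 dx = -128/3;  ∫_0^2 4*x^4 dx = 128/5;
    ∫_0^2 2*x^3 dx = 8;  ∫_0^2 -4*x^2 dx = -32/3;  ∫_0^2 1 dx = 2.
  Sum: 128/7 − 128/3 + 128/5 + 8 − 32/3 + 2 = 58/105.
  ∫_0^2 u'(x)^2 dx = ∫_0^2 (9*x^4 - 24*x^3 + 16*x^2) dx. Term by term:
    ∫_0^2 9*x^4 dx = 288/5;  ∫_0^2 -24*x^3 dx = -96;  ∫_0^2 16*x^2 dx = 128/3.
  Sum: 288/5 − 96 + 128/3 = 64/15.
Adding: ||u||_{H^1}^2 = 58/105 + 64/15 = 506/105.


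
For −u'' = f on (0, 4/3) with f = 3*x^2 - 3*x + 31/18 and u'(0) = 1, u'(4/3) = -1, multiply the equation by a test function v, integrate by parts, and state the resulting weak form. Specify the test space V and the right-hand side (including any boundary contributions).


V = H^1(0, 4/3) (v unrestricted at boundary; u is determined up to an additive constant); weak form: ∫_0^4/3 u'v' dx = ∫_0^4/3 (3*x^2 - 3*x + 31/18) v dx − v(4/3) − v(0) for all v ∈ V.

Multiply both sides by a test function v and integrate from 0 to 4/3:
  ∫_0^4/3 −u''(x) v(x) dx = ∫_0^4/3 f(x) v(x) dx.
Integrate the LHS by parts once:
  ∫_0^4/3 −u'' v dx = −[u'(x) v(x)]_0^4/3 + ∫_0^4/3 u'(x) v'(x) dx.
Thus ∫_0^4/3 u'(x) v'(x) dx = ∫_0^4/3 f(x) v(x) dx + [u'(x) v(x)]_0^4/3.
Choose V so that boundary terms are either known or forced to vanish.
u has inhomogeneous Neumann u'(0) = 1, u'(4/3) = -1. [u' v]_0^4/3 = (-1)·v(4/3) − (1)·v(0) = − v(4/3) − v(0). Take V = H^1(0, 4/3); boundary term becomes part of RHS.
Weak formulation: find u (satisfying any essential BC) such that ∫_0^4/3 u'(x) v'(x) dx = ∫_0^4/3 f v dx − v(4/3) − v(0) for all v ∈ V (Neumann data are natural BCs: they enter the RHS as boundary terms).
Substituting f(x) = 3*x^2 - 3*x + 31/18, the right-hand side is ∫_0^4/3 (3*x^2 - 3*x + 31/18) v dx − v(4/3) − v(0).
Compatibility check (pure Neumann): taking v ≡ 1 ∈ V gives 0 = ∫_0^4/3 f dx + (-1) − (1), i.e. ∫_0^4/3 f dx must equal u'(0) − u'(4/3) = 2. Indeed ∫_0^4/3 (3*x^2 - 3*x + 31/18) dx = 2, so the data are compatible. The solution is then unique only up to an additive constant (fix it e.g. by requiring ∫_0^4/3 u dx = 0).


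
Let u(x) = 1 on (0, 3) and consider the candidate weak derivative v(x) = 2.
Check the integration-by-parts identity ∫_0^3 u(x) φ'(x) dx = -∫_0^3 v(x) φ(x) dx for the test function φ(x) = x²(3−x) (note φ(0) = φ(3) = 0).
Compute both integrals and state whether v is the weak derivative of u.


LHS = 0, RHS = -27/2. No, v is not the weak derivative of u.

u(x) = 1, classical derivative u'(x) = 0.
φ(x) = x²(3−x), so φ'(x) = 3*x*(2 - x).
Note φ(0) = φ(3) = 0, so the boundary term u·φ vanishes.
LHS = ∫_0^3 u(x) φ'(x) dx = ∫_0^3 (-3*x^2 + 6*x) dx. Term by term:
  ∫_0^3 -3*x^2 dx = -27;  ∫_0^3 6*x dx = 27.
Sum: -27 + 27 = 0.
So LHS = 0.
∫_0^3 v(x) φ(x) dx = ∫_0^3 (-2*x^3 + 6*x^2) dx. Term by term:
  ∫_0^3 -2*x^3 dx = -81/2;  ∫_0^3 6*x^2 dx = 54.
Sum: -81/2 + 54 = 27/2.
So RHS = -∫_0^3 v(x) φ(x) dx = -27/2.
LHS − RHS = 27/2 ≠ 0, so the identity fails.
(For a valid weak derivative the identity must hold for EVERY test function, in particular this one. The failure shows v is NOT the weak derivative of u.)
Correct weak derivative would be u'(x) = 0.


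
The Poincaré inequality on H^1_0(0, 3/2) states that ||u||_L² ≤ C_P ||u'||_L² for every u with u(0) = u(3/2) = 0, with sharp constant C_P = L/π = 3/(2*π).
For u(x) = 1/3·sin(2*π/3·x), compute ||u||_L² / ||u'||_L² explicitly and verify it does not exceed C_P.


||u||_L² / ||u'||_L² = 3/(2*π) = C_P.

u(x) = 1/3·sin(2*π/3·x), so u'(x) = 2*π*cos(2*π*x/3)/9.
Writing u(x) = A·sin(kπx/L) with A = 1/3 and k = 1, use ∫_0^L sin²(kπx/L) dx = L/2 and ∫_0^L cos²(kπx/L) dx = L/2.
u² = 1/9·sin²(2*π/3·x) and (u')² = 4*π^2/81·cos²(2*π/3·x), and each of sin², cos² integrates to L/2 = 3/4 over (0, 3/2).
∫_0^3/2 u² dx = 1/12, so ||u||_L² = sqrt(3)/6.
∫_0^3/2 (u')² dx = π^2/27, so ||u'||_L² = sqrt(3)*π/9.
Ratio ||u||_L² / ||u'||_L² = 3/(2*π).
Sharp Poincaré constant on H^1_0(0, 3/2) is C_P = L/π = 3/(2*π), achieved by sin(2*π/3·x).
This is the k = 1 eigenfunction (up to amplitude), so the ratio equals the sharp Poincaré constant exactly.


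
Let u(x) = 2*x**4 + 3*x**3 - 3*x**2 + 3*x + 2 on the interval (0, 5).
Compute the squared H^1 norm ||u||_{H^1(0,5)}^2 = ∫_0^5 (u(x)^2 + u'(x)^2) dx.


||u||_{H^1}^2 = 157484195/63

The H^1 norm (squared) on an interval (0, L) is
  ||u||_{H^1}^2 = ∫_0^L u(x)^2 dx + ∫_0^L u'(x)^2 dx.
Compute u'(x) = 8*x**3 + 9*x**2 - 6*x + 3.
Then u(x)^2 = 4*x**8 + 12*x**7 - 3*x**6 - 6*x**5 + 35*x**4 - 6*x**3 - 3*x**2 + 12*x + 4 and u'(x)^2 = 64*x**6 + 144*x**5 - 15*x**4 - 60*x**3 + 90*x**2 - 36*x + 9.
Integrate each monomial from 0 to 5 using ∫_0^5 c·x^n dx = c·5^(n+1)/(n+1):
  ∫_0^5 u(x)^2 dx = ∫_0^5 (4*x^8 + 12*x^7 - 3*x^6 - 6*x^5 + 35*x^4 - 6*x^3 - 3*x^2 + 12*x + 4) dx. Term by term:
    ∫_0^5 4*x^8 dx = 7812500/9;  ∫_0^5 12*x^7 dx = 1171875/2;  ∫_0^5 -3*x^6 dx = -234375/7;
    ∫_0^5 -6*x^5 dx = -15625;  ∫_0^5 35*x^4 dx = 21875;  ∫_0^5 -6*x^3 dx = -1875/2;
    ∫_0^5 -3*x^2 dx = -125;  ∫_0^5 12*x dx = 150;  ∫_0^5 4 dx = 20.
  Sum: 7812500/9 + 1171875/2 − 234375/7 − 15625 + 21875 − 1875/2 − 125 + 150 + 20 = 89829710/63.
  ∫_0^5 u'(x)^2 dx = ∫_0^5 (64*x^6 + 144*x^5 - 15*x^4 - 60*x^3 + 90*x^2 - 36*x + 9) dx. Term by term:
    ∫_0^5 64*x^6 dx = 5000000/7;  ∫_0^5 144*x^5 dx = 375000;  ∫_0^5 -15*x^4 dx = -9375;
    ∫_0^5 -60*x^3 dx = -9375;  ∫_0^5 90*x^2 dx = 3750;  ∫_0^5 -36*x dx = -450;
    ∫_0^5 9 dx = 45.
  Sum: 5000000/7 + 375000 − 9375 − 9375 + 3750 − 450 + 45 = 7517165/7.
Adding: ||u||_{H^1}^2 = 89829710/63 + 7517165/7 = 157484195/63.


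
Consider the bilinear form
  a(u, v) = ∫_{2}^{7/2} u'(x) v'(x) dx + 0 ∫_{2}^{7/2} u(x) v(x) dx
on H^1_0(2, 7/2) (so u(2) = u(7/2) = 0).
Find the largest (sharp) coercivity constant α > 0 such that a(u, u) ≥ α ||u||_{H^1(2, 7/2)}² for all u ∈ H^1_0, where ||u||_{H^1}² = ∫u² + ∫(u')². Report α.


α = 4*π^2/(9 + 4*π^2)

Coercivity of a(·,·) on H^1_0(2, 7/2) means a(u, u) ≥ α ||u||_{H^1}² for every u ∈ H^1_0.
The interval has length L = 3/2, and Poincaré/coercivity depend only on L. Here a(u, u) = ∫(u')² + (0)·∫u².
Here c = 0, so a(u,u) = ∫(u')² alone. The condition a(u,u) ≥ α||u||_{H^1}² reads (1−α)∫(u')² ≥ (α−c)∫u². Any admissible α is ≤ 1 (rapidly oscillating u have ∫u²/∫(u')² → 0), and α = 1 would force 0 ≥ (1−c)∫u², impossible since c < 1; so 1−α > 0. By the sharp Poincaré inequality on H^1_0 of an interval of length L, ∫(u')² ≥ (π/L)²∫u² with equality for the first sine mode sin(π(x−x₀)/L) (x₀ the left endpoint), so the inequality holds for all u iff (1−α)(π/L)² ≥ α − c, i.e. α ≤ ((π/L)² + c)/((π/L)² + 1) = (1 + c(L/π)²)/(1 + (L/π)²). (Direct route, valid since c ≤ 0: Poincaré gives c∫u² ≥ c(L/π)²∫(u')², so a(u,u) ≥ (1 + c(L/π)²)∫(u')², while ||u||_{H^1}² ≤ (1 + (L/π)²)∫(u')²; dividing yields the same α.) With (π/L)² = 4*π^2/9 and c = 0, the largest admissible constant is α = ((π/L)² + c)/((π/L)² + 1).
Simplifying, α = 4*π^2/(9 + 4*π^2).
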